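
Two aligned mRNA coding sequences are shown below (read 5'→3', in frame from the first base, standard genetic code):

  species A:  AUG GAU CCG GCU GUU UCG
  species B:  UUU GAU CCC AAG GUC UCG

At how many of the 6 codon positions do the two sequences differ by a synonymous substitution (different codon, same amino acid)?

2

Codon 1: AUG Met / UUU Phe — nonsynonymous.
Codon 2: GAU Asp / GAU Asp — identical.
Codon 3: CCG Pro / CCC Pro — synonymous.
Codon 4: GCU Ala / AAG Lys — nonsynonymous.
Codon 5: GUU Val / GUC Val — synonymous.
Codon 6: UCG Ser / UCG Ser — identical.
Synonymous differences: 2.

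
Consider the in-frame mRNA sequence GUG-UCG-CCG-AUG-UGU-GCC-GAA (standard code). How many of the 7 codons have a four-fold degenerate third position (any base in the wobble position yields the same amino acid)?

4

Codon 1 GUG (Val): third position 4-fold.
Codon 2 UCG (Ser): third position 4-fold.
Codon 3 CCG (Pro): third position 4-fold.
Codon 4 AUG (Met): third position 1-fold.
Codon 5 UGU (Cys): third position 2-fold.
Codon 6 GCC (Ala): third position 4-fold.
Codon 7 GAA (Glu): third position 2-fold.
Four-fold degenerate third positions: 4.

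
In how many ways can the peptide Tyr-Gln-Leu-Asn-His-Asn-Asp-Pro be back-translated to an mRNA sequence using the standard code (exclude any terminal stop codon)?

Tyr: 2 codons.
Gln: 2 codons.
Leu: 6 codons.
Asn: 2 codons.
His: 2 codons.
Asn: 2 codons.
Asp: 2 codons.
Pro: 4 codons.
2 × 2 × 6 × 2 × 2 × 2 × 2 × 4 = 1536.

1536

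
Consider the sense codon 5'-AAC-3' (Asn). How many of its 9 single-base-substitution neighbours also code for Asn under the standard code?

Position 1: none → 0 synonymous.
Position 2: none → 0 synonymous.
Position 3: AAT → 1 synonymous.
Total: 0 + 0 + 1 = 1.

1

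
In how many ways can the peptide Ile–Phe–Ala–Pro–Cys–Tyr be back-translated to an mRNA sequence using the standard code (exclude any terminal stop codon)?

384

Ile: 3 codons.
Phe: 2 codons.
Ala: 4 codons.
Pro: 4 codons.
Cys: 2 codons.
Tyr: 2 codons.
3 × 2 × 4 × 4 × 2 × 2 = 384.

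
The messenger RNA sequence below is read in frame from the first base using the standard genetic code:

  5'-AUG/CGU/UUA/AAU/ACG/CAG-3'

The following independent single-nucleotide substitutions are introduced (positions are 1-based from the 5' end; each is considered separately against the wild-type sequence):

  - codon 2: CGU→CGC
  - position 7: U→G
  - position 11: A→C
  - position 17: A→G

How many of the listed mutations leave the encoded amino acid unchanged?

Codon 2: CGU (Arg) → CGC (Arg) — synonymous.
Codon 3: UUA (Leu) → GUA (Val) — missense.
Codon 4: AAU (Asn) → ACU (Thr) — missense.
Codon 6: CAG (Gln) → CGG (Arg) — missense.
Synonymous: 1 of 4.

1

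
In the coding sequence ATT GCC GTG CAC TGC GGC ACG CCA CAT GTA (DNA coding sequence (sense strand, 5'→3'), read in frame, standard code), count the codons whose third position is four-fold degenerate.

Codon 1 ATT (Ile): third position 3-fold.
Codon 2 GCC (Ala): third position 4-fold.
Codon 3 GTG (Val): third position 4-fold.
Codon 4 CAC (His): third position 2-fold.
Codon 5 TGC (Cys): third position 2-fold.
Codon 6 GGC (Gly): third position 4-fold.
Codon 7 ACG (Thr): third position 4-fold.
Codon 8 CCA (Pro): third position 4-fold.
Codon 9 CAT (His): third position 2-fold.
Codon 10 GTA (Val): third position 4-fold.
Four-fold degenerate third positions: 6.

6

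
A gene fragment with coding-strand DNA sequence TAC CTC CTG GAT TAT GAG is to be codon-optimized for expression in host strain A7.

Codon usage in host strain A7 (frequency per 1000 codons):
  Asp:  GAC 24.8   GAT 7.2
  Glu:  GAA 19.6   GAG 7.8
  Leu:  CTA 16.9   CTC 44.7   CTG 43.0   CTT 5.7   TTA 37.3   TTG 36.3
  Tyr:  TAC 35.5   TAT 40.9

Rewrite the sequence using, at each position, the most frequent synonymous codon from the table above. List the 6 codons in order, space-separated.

Codon 1 (Tyr): best is TAT at 40.9.
Codon 2 (Leu): best is CTC at 44.7.
Codon 3 (Leu): best is CTC at 44.7.
Codon 4 (Asp): best is GAC at 24.8.
Codon 5 (Tyr): best is TAT at 40.9.
Codon 6 (Glu): best is GAA at 19.6.

TAT CTC CTC GAC TAT GAA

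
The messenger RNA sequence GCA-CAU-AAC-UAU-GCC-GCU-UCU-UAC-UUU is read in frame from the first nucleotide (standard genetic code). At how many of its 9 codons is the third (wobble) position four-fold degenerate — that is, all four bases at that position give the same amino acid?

4

Codon 1 GCA (Ala): third position 4-fold.
Codon 2 CAU (His): third position 2-fold.
Codon 3 AAC (Asn): third position 2-fold.
Codon 4 UAU (Tyr): third position 2-fold.
Codon 5 GCC (Ala): third position 4-fold.
Codon 6 GCU (Ala): third position 4-fold.
Codon 7 UCU (Ser): third position 4-fold.
Codon 8 UAC (Tyr): third position 2-fold.
Codon 9 UUU (Phe): third position 2-fold.
Four-fold degenerate third positions: 4.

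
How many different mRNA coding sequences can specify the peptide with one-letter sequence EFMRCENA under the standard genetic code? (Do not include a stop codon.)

768

Glu: 2 codons.
Phe: 2 codons.
Met: 1 codon.
Arg: 6 codons.
Cys: 2 codons.
Glu: 2 codons.
Asn: 2 codons.
Ala: 4 codons.
2 × 2 × 1 × 6 × 2 × 2 × 2 × 4 = 768.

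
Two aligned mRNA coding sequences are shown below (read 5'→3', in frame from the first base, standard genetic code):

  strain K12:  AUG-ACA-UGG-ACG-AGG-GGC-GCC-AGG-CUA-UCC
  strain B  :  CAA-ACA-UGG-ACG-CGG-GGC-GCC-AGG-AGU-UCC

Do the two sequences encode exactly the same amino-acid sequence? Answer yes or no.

no

Codon 1: AUG Met / CAA Gln — nonsynonymous.
Codon 2: ACA Thr / ACA Thr — identical.
Codon 3: UGG Trp / UGG Trp — identical.
Codon 4: ACG Thr / ACG Thr — identical.
Codon 5: AGG Arg / CGG Arg — synonymous.
Codon 6: GGC Gly / GGC Gly — identical.
Codon 7: GCC Ala / GCC Ala — identical.
Codon 8: AGG Arg / AGG Arg — identical.
Codon 9: CUA Leu / AGU Ser — nonsynonymous.
Codon 10: UCC Ser / UCC Ser — identical.
Nonsynonymous differences: 2 → different protein.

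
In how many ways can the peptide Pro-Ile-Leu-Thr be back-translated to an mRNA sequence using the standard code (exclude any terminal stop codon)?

288

Pro: 4 codons.
Ile: 3 codons.
Leu: 6 codons.
Thr: 4 codons.
4 × 3 × 6 × 4 = 288.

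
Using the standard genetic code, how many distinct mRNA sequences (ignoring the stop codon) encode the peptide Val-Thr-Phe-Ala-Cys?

256

Val: 4 codons.
Thr: 4 codons.
Phe: 2 codons.
Ala: 4 codons.
Cys: 2 codons.
4 × 4 × 2 × 4 × 2 = 256.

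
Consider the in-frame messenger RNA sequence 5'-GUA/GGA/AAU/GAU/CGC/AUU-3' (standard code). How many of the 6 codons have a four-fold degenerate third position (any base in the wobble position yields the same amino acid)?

3

Codon 1 GUA (Val): third position 4-fold.
Codon 2 GGA (Gly): third position 4-fold.
Codon 3 AAU (Asn): third position 2-fold.
Codon 4 GAU (Asp): third position 2-fold.
Codon 5 CGC (Arg): third position 4-fold.
Codon 6 AUU (Ile): third position 3-fold.
Four-fold degenerate third positions: 3.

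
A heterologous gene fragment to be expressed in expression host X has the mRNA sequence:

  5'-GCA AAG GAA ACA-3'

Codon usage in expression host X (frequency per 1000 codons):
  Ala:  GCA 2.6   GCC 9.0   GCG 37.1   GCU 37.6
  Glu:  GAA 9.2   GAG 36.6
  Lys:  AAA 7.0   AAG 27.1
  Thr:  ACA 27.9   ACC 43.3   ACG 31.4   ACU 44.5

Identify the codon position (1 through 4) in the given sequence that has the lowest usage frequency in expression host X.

1

Codon 1 GCA (Ala): 2.6 per 1000.
Codon 2 AAG (Lys): 27.1 per 1000.
Codon 3 GAA (Glu): 9.2 per 1000.
Codon 4 ACA (Thr): 27.9 per 1000.
Lowest frequency is 2.6 at codon 1.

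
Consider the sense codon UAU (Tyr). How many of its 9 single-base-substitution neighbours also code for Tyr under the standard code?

Position 1: none → 0 synonymous.
Position 2: none → 0 synonymous.
Position 3: UAC → 1 synonymous.
Total: 0 + 0 + 1 = 1.

1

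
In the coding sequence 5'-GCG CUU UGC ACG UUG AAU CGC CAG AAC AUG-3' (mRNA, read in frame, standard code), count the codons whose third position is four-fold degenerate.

4

Codon 1 GCG (Ala): third position 4-fold.
Codon 2 CUU (Leu): third position 4-fold.
Codon 3 UGC (Cys): third position 2-fold.
Codon 4 ACG (Thr): third position 4-fold.
Codon 5 UUG (Leu): third position 2-fold.
Codon 6 AAU (Asn): third position 2-fold.
Codon 7 CGC (Arg): third position 4-fold.
Codon 8 CAG (Gln): third position 2-fold.
Codon 9 AAC (Asn): third position 2-fold.
Codon 10 AUG (Met): third position 1-fold.
Four-fold degenerate third positions: 4.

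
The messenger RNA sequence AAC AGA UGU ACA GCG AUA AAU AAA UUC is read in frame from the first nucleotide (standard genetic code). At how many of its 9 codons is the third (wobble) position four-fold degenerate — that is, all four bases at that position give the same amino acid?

2

Codon 1 AAC (Asn): third position 2-fold.
Codon 2 AGA (Arg): third position 2-fold.
Codon 3 UGU (Cys): third position 2-fold.
Codon 4 ACA (Thr): third position 4-fold.
Codon 5 GCG (Ala): third position 4-fold.
Codon 6 AUA (Ile): third position 3-fold.
Codon 7 AAU (Asn): third position 2-fold.
Codon 8 AAA (Lys): third position 2-fold.
Codon 9 UUC (Phe): third position 2-fold.
Four-fold degenerate third positions: 2.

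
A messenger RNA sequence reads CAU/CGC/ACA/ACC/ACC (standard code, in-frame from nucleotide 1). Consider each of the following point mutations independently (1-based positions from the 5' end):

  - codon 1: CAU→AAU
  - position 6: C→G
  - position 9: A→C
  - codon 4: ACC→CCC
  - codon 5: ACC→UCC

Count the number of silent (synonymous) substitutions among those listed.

Codon 1: CAU (His) → AAU (Asn) — missense.
Codon 2: CGC (Arg) → CGG (Arg) — synonymous.
Codon 3: ACA (Thr) → ACC (Thr) — synonymous.
Codon 4: ACC (Thr) → CCC (Pro) — missense.
Codon 5: ACC (Thr) → UCC (Ser) — missense.
Synonymous: 2 of 5.

2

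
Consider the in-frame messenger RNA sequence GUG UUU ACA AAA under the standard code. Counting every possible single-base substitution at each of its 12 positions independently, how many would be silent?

Codon 1 (GUG, Val): 3 synonymous substitutions.
Codon 2 (UUU, Phe): 1 synonymous substitution.
Codon 3 (ACA, Thr): 3 synonymous substitutions.
Codon 4 (AAA, Lys): 1 synonymous substitution.
Total: 3 + 1 + 3 + 1 = 8.

8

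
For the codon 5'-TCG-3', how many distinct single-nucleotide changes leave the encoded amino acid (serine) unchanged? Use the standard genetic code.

Position 1: none → 0 synonymous.
Position 2: none → 0 synonymous.
Position 3: TCT, TCC, TCA → 3 synonymous.
Total: 0 + 0 + 3 = 3.

3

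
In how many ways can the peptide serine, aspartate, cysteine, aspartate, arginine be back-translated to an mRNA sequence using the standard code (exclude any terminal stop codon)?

Ser: 6 codons.
Asp: 2 codons.
Cys: 2 codons.
Asp: 2 codons.
Arg: 6 codons.
6 × 2 × 2 × 2 × 6 = 288.

288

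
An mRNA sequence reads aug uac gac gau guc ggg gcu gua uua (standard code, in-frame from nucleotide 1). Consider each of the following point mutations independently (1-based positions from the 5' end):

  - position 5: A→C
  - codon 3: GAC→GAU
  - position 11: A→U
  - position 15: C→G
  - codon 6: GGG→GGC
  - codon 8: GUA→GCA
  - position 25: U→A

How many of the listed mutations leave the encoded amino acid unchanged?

3

Codon 2: UAC (Tyr) → UCC (Ser) — missense.
Codon 3: GAC (Asp) → GAU (Asp) — synonymous.
Codon 4: GAU (Asp) → GUU (Val) — missense.
Codon 5: GUC (Val) → GUG (Val) — synonymous.
Codon 6: GGG (Gly) → GGC (Gly) — synonymous.
Codon 8: GUA (Val) → GCA (Ala) — missense.
Codon 9: UUA (Leu) → AUA (Ile) — missense.
Synonymous: 3 of 7.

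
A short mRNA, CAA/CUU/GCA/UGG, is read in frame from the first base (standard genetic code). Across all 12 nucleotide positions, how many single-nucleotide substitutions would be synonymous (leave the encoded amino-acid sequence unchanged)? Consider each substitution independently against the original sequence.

7

Codon 1 (CAA, Gln): 1 synonymous substitution.
Codon 2 (CUU, Leu): 3 synonymous substitutions.
Codon 3 (GCA, Ala): 3 synonymous substitutions.
Codon 4 (UGG, Trp): 0 synonymous substitutions.
Total: 1 + 3 + 3 + 0 = 7.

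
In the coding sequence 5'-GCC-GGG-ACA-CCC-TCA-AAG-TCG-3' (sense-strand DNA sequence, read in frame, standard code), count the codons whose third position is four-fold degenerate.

Codon 1 GCC (Ala): third position 4-fold.
Codon 2 GGG (Gly): third position 4-fold.
Codon 3 ACA (Thr): third position 4-fold.
Codon 4 CCC (Pro): third position 4-fold.
Codon 5 TCA (Ser): third position 4-fold.
Codon 6 AAG (Lys): third position 2-fold.
Codon 7 TCG (Ser): third position 4-fold.
Four-fold degenerate third positions: 6.

6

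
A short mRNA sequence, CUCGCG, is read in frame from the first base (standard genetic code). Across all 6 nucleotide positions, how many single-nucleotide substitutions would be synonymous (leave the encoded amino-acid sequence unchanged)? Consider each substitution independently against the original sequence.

6

Codon 1 (CUC, Leu): 3 synonymous substitutions.
Codon 2 (GCG, Ala): 3 synonymous substitutions.
Total: 3 + 3 = 6.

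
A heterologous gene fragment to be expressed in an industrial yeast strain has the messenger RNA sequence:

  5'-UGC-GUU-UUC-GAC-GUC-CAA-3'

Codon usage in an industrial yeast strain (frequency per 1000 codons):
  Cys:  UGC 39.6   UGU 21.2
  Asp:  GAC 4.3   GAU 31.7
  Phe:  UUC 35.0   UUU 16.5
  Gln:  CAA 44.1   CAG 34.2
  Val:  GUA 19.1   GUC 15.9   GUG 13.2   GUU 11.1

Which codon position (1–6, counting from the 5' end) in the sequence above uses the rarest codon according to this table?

Codon 1 UGC (Cys): 39.6 per 1000.
Codon 2 GUU (Val): 11.1 per 1000.
Codon 3 UUC (Phe): 35.0 per 1000.
Codon 4 GAC (Asp): 4.3 per 1000.
Codon 5 GUC (Val): 15.9 per 1000.
Codon 6 CAA (Gln): 44.1 per 1000.
Lowest frequency is 4.3 at codon 4.

4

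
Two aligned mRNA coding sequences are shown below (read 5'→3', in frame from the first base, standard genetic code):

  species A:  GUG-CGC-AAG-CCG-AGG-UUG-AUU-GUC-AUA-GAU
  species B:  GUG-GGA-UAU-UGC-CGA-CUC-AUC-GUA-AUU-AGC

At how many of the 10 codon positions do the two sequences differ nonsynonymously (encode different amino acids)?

Codon 1: GUG Val / GUG Val — identical.
Codon 2: CGC Arg / GGA Gly — nonsynonymous.
Codon 3: AAG Lys / UAU Tyr — nonsynonymous.
Codon 4: CCG Pro / UGC Cys — nonsynonymous.
Codon 5: AGG Arg / CGA Arg — synonymous.
Codon 6: UUG Leu / CUC Leu — synonymous.
Codon 7: AUU Ile / AUC Ile — synonymous.
Codon 8: GUC Val / GUA Val — synonymous.
Codon 9: AUA Ile / AUU Ile — synonymous.
Codon 10: GAU Asp / AGC Ser — nonsynonymous.
Nonsynonymous differences: 4.

4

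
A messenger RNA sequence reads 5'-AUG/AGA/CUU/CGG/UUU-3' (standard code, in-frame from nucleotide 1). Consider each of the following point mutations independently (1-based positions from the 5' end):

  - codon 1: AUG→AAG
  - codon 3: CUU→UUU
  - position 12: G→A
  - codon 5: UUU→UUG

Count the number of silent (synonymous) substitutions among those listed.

Codon 1: AUG (Met) → AAG (Lys) — missense.
Codon 3: CUU (Leu) → UUU (Phe) — missense.
Codon 4: CGG (Arg) → CGA (Arg) — synonymous.
Codon 5: UUU (Phe) → UUG (Leu) — missense.
Synonymous: 1 of 4.

1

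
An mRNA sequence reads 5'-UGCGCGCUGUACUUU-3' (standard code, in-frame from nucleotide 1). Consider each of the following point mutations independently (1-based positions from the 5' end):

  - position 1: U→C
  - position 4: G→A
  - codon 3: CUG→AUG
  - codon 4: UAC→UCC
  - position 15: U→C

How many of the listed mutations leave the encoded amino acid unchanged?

1

Codon 1: UGC (Cys) → CGC (Arg) — missense.
Codon 2: GCG (Ala) → ACG (Thr) — missense.
Codon 3: CUG (Leu) → AUG (Met) — missense.
Codon 4: UAC (Tyr) → UCC (Ser) — missense.
Codon 5: UUU (Phe) → UUC (Phe) — synonymous.
Synonymous: 1 of 5.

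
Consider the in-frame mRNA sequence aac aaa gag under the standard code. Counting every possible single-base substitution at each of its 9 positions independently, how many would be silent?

Codon 1 (AAC, Asn): 1 synonymous substitution.
Codon 2 (AAA, Lys): 1 synonymous substitution.
Codon 3 (GAG, Glu): 1 synonymous substitution.
Total: 1 + 1 + 1 = 3.

3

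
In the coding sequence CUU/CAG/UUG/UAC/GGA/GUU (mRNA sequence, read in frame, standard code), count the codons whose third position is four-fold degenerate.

Codon 1 CUU (Leu): third position 4-fold.
Codon 2 CAG (Gln): third position 2-fold.
Codon 3 UUG (Leu): third position 2-fold.
Codon 4 UAC (Tyr): third position 2-fold.
Codon 5 GGA (Gly): third position 4-fold.
Codon 6 GUU (Val): third position 4-fold.
Four-fold degenerate third positions: 3.

3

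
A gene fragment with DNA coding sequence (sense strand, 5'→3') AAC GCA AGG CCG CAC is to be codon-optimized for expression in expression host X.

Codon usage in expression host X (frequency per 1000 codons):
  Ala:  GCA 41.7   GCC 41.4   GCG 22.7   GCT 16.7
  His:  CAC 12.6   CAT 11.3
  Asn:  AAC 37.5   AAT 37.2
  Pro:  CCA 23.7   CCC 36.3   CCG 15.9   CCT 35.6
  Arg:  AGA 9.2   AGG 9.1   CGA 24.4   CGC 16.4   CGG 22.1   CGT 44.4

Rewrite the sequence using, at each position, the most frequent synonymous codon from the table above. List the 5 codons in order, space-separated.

AAC GCA CGT CCC CAC

Codon 1 (Asn): best is AAC at 37.5.
Codon 2 (Ala): best is GCA at 41.7.
Codon 3 (Arg): best is CGT at 44.4.
Codon 4 (Pro): best is CCC at 36.3.
Codon 5 (His): best is CAC at 12.6.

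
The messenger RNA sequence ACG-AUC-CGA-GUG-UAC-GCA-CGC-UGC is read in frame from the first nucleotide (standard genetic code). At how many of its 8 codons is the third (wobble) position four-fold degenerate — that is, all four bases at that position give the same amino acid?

Codon 1 ACG (Thr): third position 4-fold.
Codon 2 AUC (Ile): third position 3-fold.
Codon 3 CGA (Arg): third position 4-fold.
Codon 4 GUG (Val): third position 4-fold.
Codon 5 UAC (Tyr): third position 2-fold.
Codon 6 GCA (Ala): third position 4-fold.
Codon 7 CGC (Arg): third position 4-fold.
Codon 8 UGC (Cys): third position 2-fold.
Four-fold degenerate third positions: 5.

5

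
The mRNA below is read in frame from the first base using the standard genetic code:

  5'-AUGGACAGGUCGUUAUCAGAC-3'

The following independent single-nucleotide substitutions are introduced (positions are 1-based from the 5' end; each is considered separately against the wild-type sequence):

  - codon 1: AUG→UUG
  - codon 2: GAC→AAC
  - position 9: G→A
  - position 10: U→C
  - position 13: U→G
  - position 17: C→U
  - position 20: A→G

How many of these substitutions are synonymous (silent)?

Codon 1: AUG (Met) → UUG (Leu) — missense.
Codon 2: GAC (Asp) → AAC (Asn) — missense.
Codon 3: AGG (Arg) → AGA (Arg) — synonymous.
Codon 4: UCG (Ser) → CCG (Pro) — missense.
Codon 5: UUA (Leu) → GUA (Val) — missense.
Codon 6: UCA (Ser) → UUA (Leu) — missense.
Codon 7: GAC (Asp) → GGC (Gly) — missense.
Synonymous: 1 of 7.

1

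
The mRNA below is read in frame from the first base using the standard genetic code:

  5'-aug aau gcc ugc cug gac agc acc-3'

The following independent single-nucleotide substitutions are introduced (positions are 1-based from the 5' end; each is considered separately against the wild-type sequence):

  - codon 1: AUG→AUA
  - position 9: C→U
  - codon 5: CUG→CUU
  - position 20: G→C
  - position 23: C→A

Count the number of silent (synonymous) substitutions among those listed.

2

Codon 1: AUG (Met) → AUA (Ile) — missense.
Codon 3: GCC (Ala) → GCU (Ala) — synonymous.
Codon 5: CUG (Leu) → CUU (Leu) — synonymous.
Codon 7: AGC (Ser) → ACC (Thr) — missense.
Codon 8: ACC (Thr) → AAC (Asn) — missense.
Synonymous: 2 of 5.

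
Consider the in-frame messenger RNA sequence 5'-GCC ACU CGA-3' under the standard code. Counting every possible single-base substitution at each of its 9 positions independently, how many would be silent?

Codon 1 (GCC, Ala): 3 synonymous substitutions.
Codon 2 (ACU, Thr): 3 synonymous substitutions.
Codon 3 (CGA, Arg): 4 synonymous substitutions.
Total: 3 + 3 + 4 = 10.

10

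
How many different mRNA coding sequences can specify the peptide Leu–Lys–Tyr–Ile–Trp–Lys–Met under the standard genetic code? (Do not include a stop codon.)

Leu: 6 codons.
Lys: 2 codons.
Tyr: 2 codons.
Ile: 3 codons.
Trp: 1 codon.
Lys: 2 codons.
Met: 1 codon.
6 × 2 × 2 × 3 × 1 × 2 × 1 = 144.

144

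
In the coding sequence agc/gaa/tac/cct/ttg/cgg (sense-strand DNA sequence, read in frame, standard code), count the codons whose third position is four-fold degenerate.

2

Codon 1 AGC (Ser): third position 2-fold.
Codon 2 GAA (Glu): third position 2-fold.
Codon 3 TAC (Tyr): third position 2-fold.
Codon 4 CCT (Pro): third position 4-fold.
Codon 5 TTG (Leu): third position 2-fold.
Codon 6 CGG (Arg): third position 4-fold.
Four-fold degenerate third positions: 2.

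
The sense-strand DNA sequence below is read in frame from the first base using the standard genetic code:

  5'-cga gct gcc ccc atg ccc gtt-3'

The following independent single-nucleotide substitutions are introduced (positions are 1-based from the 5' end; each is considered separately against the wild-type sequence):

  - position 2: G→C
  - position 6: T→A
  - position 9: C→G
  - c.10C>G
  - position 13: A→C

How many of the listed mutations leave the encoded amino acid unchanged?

Codon 1: CGA (Arg) → CCA (Pro) — missense.
Codon 2: GCT (Ala) → GCA (Ala) — synonymous.
Codon 3: GCC (Ala) → GCG (Ala) — synonymous.
Codon 4: CCC (Pro) → GCC (Ala) — missense.
Codon 5: ATG (Met) → CTG (Leu) — missense.
Synonymous: 2 of 5.

2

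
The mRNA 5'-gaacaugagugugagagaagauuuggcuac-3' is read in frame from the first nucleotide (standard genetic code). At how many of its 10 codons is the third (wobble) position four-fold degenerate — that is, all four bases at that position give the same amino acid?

1

Codon 1 GAA (Glu): third position 2-fold.
Codon 2 CAU (His): third position 2-fold.
Codon 3 GAG (Glu): third position 2-fold.
Codon 4 UGU (Cys): third position 2-fold.
Codon 5 GAG (Glu): third position 2-fold.
Codon 6 AGA (Arg): third position 2-fold.
Codon 7 AGA (Arg): third position 2-fold.
Codon 8 UUU (Phe): third position 2-fold.
Codon 9 GGC (Gly): third position 4-fold.
Codon 10 UAC (Tyr): third position 2-fold.
Four-fold degenerate third positions: 1.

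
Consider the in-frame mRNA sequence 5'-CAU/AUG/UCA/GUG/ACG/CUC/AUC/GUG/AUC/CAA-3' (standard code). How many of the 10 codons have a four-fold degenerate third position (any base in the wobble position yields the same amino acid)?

5

Codon 1 CAU (His): third position 2-fold.
Codon 2 AUG (Met): third position 1-fold.
Codon 3 UCA (Ser): third position 4-fold.
Codon 4 GUG (Val): third position 4-fold.
Codon 5 ACG (Thr): third position 4-fold.
Codon 6 CUC (Leu): third position 4-fold.
Codon 7 AUC (Ile): third position 3-fold.
Codon 8 GUG (Val): third position 4-fold.
Codon 9 AUC (Ile): third position 3-fold.
Codon 10 CAA (Gln): third position 2-fold.
Four-fold degenerate third positions: 5.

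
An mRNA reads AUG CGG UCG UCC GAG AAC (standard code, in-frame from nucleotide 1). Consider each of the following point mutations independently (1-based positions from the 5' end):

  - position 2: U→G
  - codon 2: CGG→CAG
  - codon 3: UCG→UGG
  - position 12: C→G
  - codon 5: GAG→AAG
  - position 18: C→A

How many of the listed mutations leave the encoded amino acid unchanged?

1

Codon 1: AUG (Met) → AGG (Arg) — missense.
Codon 2: CGG (Arg) → CAG (Gln) — missense.
Codon 3: UCG (Ser) → UGG (Trp) — missense.
Codon 4: UCC (Ser) → UCG (Ser) — synonymous.
Codon 5: GAG (Glu) → AAG (Lys) — missense.
Codon 6: AAC (Asn) → AAA (Lys) — missense.
Synonymous: 1 of 6.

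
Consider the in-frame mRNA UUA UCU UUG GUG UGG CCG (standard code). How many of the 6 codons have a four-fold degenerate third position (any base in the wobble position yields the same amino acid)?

Codon 1 UUA (Leu): third position 2-fold.
Codon 2 UCU (Ser): third position 4-fold.
Codon 3 UUG (Leu): third position 2-fold.
Codon 4 GUG (Val): third position 4-fold.
Codon 5 UGG (Trp): third position 1-fold.
Codon 6 CCG (Pro): third position 4-fold.
Four-fold degenerate third positions: 3.

3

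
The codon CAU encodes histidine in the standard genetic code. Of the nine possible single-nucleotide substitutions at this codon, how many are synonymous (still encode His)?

1

Position 1: none → 0 synonymous.
Position 2: none → 0 synonymous.
Position 3: CAC → 1 synonymous.
Total: 0 + 0 + 1 = 1.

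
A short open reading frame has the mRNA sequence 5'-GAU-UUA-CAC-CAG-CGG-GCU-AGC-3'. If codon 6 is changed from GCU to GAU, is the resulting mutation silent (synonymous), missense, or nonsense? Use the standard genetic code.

missense

Position 17 falls in codon 6: GCU → Ala.
After the substitution the codon is GAU → Asp.
Ala ≠ Asp, so this is a missense mutation.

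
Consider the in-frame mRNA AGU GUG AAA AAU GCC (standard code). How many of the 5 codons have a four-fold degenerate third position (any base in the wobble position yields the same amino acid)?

2

Codon 1 AGU (Ser): third position 2-fold.
Codon 2 GUG (Val): third position 4-fold.
Codon 3 AAA (Lys): third position 2-fold.
Codon 4 AAU (Asn): third position 2-fold.
Codon 5 GCC (Ala): third position 4-fold.
Four-fold degenerate third positions: 2.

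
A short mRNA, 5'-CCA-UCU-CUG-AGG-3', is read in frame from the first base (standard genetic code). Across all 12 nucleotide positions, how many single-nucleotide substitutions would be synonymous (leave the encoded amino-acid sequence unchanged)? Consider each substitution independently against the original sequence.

Codon 1 (CCA, Pro): 3 synonymous substitutions.
Codon 2 (UCU, Ser): 3 synonymous substitutions.
Codon 3 (CUG, Leu): 4 synonymous substitutions.
Codon 4 (AGG, Arg): 2 synonymous substitutions.
Total: 3 + 3 + 4 + 2 = 12.

12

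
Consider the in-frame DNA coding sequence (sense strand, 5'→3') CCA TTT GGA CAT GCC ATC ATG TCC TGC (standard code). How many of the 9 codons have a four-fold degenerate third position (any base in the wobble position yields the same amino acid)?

4

Codon 1 CCA (Pro): third position 4-fold.
Codon 2 TTT (Phe): third position 2-fold.
Codon 3 GGA (Gly): third position 4-fold.
Codon 4 CAT (His): third position 2-fold.
Codon 5 GCC (Ala): third position 4-fold.
Codon 6 ATC (Ile): third position 3-fold.
Codon 7 ATG (Met): third position 1-fold.
Codon 8 TCC (Ser): third position 4-fold.
Codon 9 TGC (Cys): third position 2-fold.
Four-fold degenerate third positions: 4.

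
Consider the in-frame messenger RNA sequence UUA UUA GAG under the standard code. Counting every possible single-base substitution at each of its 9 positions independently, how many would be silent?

Codon 1 (UUA, Leu): 2 synonymous substitutions.
Codon 2 (UUA, Leu): 2 synonymous substitutions.
Codon 3 (GAG, Glu): 1 synonymous substitution.
Total: 2 + 2 + 1 = 5.

5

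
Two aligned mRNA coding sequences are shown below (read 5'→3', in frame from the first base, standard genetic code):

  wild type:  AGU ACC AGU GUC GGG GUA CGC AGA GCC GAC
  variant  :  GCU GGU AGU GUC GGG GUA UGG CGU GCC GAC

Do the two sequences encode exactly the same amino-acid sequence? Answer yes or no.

no

Codon 1: AGU Ser / GCU Ala — nonsynonymous.
Codon 2: ACC Thr / GGU Gly — nonsynonymous.
Codon 3: AGU Ser / AGU Ser — identical.
Codon 4: GUC Val / GUC Val — identical.
Codon 5: GGG Gly / GGG Gly — identical.
Codon 6: GUA Val / GUA Val — identical.
Codon 7: CGC Arg / UGG Trp — nonsynonymous.
Codon 8: AGA Arg / CGU Arg — synonymous.
Codon 9: GCC Ala / GCC Ala — identical.
Codon 10: GAC Asp / GAC Asp — identical.
Nonsynonymous differences: 3 → different protein.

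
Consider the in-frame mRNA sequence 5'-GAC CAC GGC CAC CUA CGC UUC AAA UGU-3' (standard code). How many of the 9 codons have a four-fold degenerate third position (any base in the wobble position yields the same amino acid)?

3

Codon 1 GAC (Asp): third position 2-fold.
Codon 2 CAC (His): third position 2-fold.
Codon 3 GGC (Gly): third position 4-fold.
Codon 4 CAC (His): third position 2-fold.
Codon 5 CUA (Leu): third position 4-fold.
Codon 6 CGC (Arg): third position 4-fold.
Codon 7 UUC (Phe): third position 2-fold.
Codon 8 AAA (Lys): third position 2-fold.
Codon 9 UGU (Cys): third position 2-fold.
Four-fold degenerate third positions: 3.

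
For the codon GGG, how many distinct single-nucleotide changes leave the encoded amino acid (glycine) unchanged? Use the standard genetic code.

Position 1: none → 0 synonymous.
Position 2: none → 0 synonymous.
Position 3: GGU, GGC, GGA → 3 synonymous.
Total: 0 + 0 + 3 = 3.

3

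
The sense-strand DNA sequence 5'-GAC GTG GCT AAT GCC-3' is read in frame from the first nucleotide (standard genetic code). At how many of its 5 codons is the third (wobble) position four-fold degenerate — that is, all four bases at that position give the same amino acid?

3

Codon 1 GAC (Asp): third position 2-fold.
Codon 2 GTG (Val): third position 4-fold.
Codon 3 GCT (Ala): third position 4-fold.
Codon 4 AAT (Asn): third position 2-fold.
Codon 5 GCC (Ala): third position 4-fold.
Four-fold degenerate third positions: 3.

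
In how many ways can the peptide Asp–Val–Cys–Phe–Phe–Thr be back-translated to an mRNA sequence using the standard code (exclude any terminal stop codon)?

256

Asp: 2 codons.
Val: 4 codons.
Cys: 2 codons.
Phe: 2 codons.
Phe: 2 codons.
Thr: 4 codons.
2 × 4 × 2 × 2 × 2 × 4 = 256.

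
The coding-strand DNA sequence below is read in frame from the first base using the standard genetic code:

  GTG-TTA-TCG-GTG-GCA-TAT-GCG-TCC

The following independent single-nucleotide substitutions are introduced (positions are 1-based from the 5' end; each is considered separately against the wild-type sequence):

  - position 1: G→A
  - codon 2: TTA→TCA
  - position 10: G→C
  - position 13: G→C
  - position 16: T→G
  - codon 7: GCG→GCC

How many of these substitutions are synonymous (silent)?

Codon 1: GTG (Val) → ATG (Met) — missense.
Codon 2: TTA (Leu) → TCA (Ser) — missense.
Codon 4: GTG (Val) → CTG (Leu) — missense.
Codon 5: GCA (Ala) → CCA (Pro) — missense.
Codon 6: TAT (Tyr) → GAT (Asp) — missense.
Codon 7: GCG (Ala) → GCC (Ala) — synonymous.
Synonymous: 1 of 6.

1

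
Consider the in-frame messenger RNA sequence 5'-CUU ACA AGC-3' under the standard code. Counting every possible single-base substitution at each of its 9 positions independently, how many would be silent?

Codon 1 (CUU, Leu): 3 synonymous substitutions.
Codon 2 (ACA, Thr): 3 synonymous substitutions.
Codon 3 (AGC, Ser): 1 synonymous substitution.
Total: 3 + 3 + 1 = 7.

7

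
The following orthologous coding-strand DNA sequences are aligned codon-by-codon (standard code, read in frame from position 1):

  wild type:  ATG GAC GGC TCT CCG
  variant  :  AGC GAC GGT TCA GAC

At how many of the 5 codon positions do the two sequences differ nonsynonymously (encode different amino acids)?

Codon 1: ATG Met / AGC Ser — nonsynonymous.
Codon 2: GAC Asp / GAC Asp — identical.
Codon 3: GGC Gly / GGT Gly — synonymous.
Codon 4: TCT Ser / TCA Ser — synonymous.
Codon 5: CCG Pro / GAC Asp — nonsynonymous.
Nonsynonymous differences: 2.

2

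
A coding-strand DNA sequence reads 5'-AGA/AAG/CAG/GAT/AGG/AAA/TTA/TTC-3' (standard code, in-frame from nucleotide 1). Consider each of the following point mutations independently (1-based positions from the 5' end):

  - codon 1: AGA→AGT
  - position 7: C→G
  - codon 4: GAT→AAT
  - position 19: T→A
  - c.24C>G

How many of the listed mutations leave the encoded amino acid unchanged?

0

Codon 1: AGA (Arg) → AGT (Ser) — missense.
Codon 3: CAG (Gln) → GAG (Glu) — missense.
Codon 4: GAT (Asp) → AAT (Asn) — missense.
Codon 7: TTA (Leu) → ATA (Ile) — missense.
Codon 8: TTC (Phe) → TTG (Leu) — missense.
Synonymous: 0 of 5.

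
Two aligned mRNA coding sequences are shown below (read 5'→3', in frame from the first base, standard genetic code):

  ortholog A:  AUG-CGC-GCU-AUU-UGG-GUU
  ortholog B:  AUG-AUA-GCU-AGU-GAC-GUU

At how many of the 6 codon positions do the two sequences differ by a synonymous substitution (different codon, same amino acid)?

0

Codon 1: AUG Met / AUG Met — identical.
Codon 2: CGC Arg / AUA Ile — nonsynonymous.
Codon 3: GCU Ala / GCU Ala — identical.
Codon 4: AUU Ile / AGU Ser — nonsynonymous.
Codon 5: UGG Trp / GAC Asp — nonsynonymous.
Codon 6: GUU Val / GUU Val — identical.
Synonymous differences: 0.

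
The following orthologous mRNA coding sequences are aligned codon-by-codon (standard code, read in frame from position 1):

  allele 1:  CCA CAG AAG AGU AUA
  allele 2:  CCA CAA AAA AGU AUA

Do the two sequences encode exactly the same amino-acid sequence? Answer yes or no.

yes

Codon 1: CCA Pro / CCA Pro — identical.
Codon 2: CAG Gln / CAA Gln — synonymous.
Codon 3: AAG Lys / AAA Lys — synonymous.
Codon 4: AGU Ser / AGU Ser — identical.
Codon 5: AUA Ile / AUA Ile — identical.
Nonsynonymous differences: 0 → same protein.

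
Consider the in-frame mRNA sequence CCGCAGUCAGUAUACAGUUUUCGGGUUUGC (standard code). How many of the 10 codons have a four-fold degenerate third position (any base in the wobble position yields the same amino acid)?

5

Codon 1 CCG (Pro): third position 4-fold.
Codon 2 CAG (Gln): third position 2-fold.
Codon 3 UCA (Ser): third position 4-fold.
Codon 4 GUA (Val): third position 4-fold.
Codon 5 UAC (Tyr): third position 2-fold.
Codon 6 AGU (Ser): third position 2-fold.
Codon 7 UUU (Phe): third position 2-fold.
Codon 8 CGG (Arg): third position 4-fold.
Codon 9 GUU (Val): third position 4-fold.
Codon 10 UGC (Cys): third position 2-fold.
Four-fold degenerate third positions: 5.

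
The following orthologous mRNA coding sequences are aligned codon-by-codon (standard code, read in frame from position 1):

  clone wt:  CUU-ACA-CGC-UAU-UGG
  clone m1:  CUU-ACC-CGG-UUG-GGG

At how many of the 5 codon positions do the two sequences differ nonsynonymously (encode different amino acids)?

2

Codon 1: CUU Leu / CUU Leu — identical.
Codon 2: ACA Thr / ACC Thr — synonymous.
Codon 3: CGC Arg / CGG Arg — synonymous.
Codon 4: UAU Tyr / UUG Leu — nonsynonymous.
Codon 5: UGG Trp / GGG Gly — nonsynonymous.
Nonsynonymous differences: 2.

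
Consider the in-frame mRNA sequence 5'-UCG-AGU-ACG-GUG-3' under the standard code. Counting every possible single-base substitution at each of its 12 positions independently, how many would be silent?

10

Codon 1 (UCG, Ser): 3 synonymous substitutions.
Codon 2 (AGU, Ser): 1 synonymous substitution.
Codon 3 (ACG, Thr): 3 synonymous substitutions.
Codon 4 (GUG, Val): 3 synonymous substitutions.
Total: 3 + 1 + 3 + 3 = 10.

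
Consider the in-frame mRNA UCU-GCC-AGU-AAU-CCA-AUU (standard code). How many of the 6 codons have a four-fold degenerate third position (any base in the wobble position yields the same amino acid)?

Codon 1 UCU (Ser): third position 4-fold.
Codon 2 GCC (Ala): third position 4-fold.
Codon 3 AGU (Ser): third position 2-fold.
Codon 4 AAU (Asn): third position 2-fold.
Codon 5 CCA (Pro): third position 4-fold.
Codon 6 AUU (Ile): third position 3-fold.
Four-fold degenerate third positions: 3.

3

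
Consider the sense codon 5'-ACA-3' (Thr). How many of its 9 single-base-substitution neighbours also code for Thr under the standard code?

3

Position 1: none → 0 synonymous.
Position 2: none → 0 synonymous.
Position 3: ACT, ACC, ACG → 3 synonymous.
Total: 0 + 0 + 3 = 3.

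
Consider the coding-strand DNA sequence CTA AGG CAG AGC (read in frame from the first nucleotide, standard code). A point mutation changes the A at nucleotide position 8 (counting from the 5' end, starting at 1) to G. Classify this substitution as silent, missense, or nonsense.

Position 8 falls in codon 3: CAG → Gln.
After the substitution the codon is CGG → Arg.
Gln ≠ Arg, so this is a missense mutation.

missense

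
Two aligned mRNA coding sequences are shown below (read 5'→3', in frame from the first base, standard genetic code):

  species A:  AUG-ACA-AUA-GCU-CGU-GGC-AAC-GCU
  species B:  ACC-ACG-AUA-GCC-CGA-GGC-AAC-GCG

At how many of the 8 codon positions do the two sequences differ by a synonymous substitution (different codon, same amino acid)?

Codon 1: AUG Met / ACC Thr — nonsynonymous.
Codon 2: ACA Thr / ACG Thr — synonymous.
Codon 3: AUA Ile / AUA Ile — identical.
Codon 4: GCU Ala / GCC Ala — synonymous.
Codon 5: CGU Arg / CGA Arg — synonymous.
Codon 6: GGC Gly / GGC Gly — identical.
Codon 7: AAC Asn / AAC Asn — identical.
Codon 8: GCU Ala / GCG Ala — synonymous.
Synonymous differences: 4.

4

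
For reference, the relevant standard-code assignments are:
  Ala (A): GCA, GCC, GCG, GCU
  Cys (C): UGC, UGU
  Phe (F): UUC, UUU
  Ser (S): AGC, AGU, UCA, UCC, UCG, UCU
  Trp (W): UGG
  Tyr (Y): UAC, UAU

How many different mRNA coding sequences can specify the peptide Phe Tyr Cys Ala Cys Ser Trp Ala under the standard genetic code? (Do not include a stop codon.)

1536

Phe: 2 codons.
Tyr: 2 codons.
Cys: 2 codons.
Ala: 4 codons.
Cys: 2 codons.
Ser: 6 codons.
Trp: 1 codon.
Ala: 4 codons.
2 × 2 × 2 × 4 × 2 × 6 × 1 × 4 = 1536.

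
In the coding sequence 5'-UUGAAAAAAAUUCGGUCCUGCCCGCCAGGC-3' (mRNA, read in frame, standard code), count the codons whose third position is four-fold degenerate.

5

Codon 1 UUG (Leu): third position 2-fold.
Codon 2 AAA (Lys): third position 2-fold.
Codon 3 AAA (Lys): third position 2-fold.
Codon 4 AUU (Ile): third position 3-fold.
Codon 5 CGG (Arg): third position 4-fold.
Codon 6 UCC (Ser): third position 4-fold.
Codon 7 UGC (Cys): third position 2-fold.
Codon 8 CCG (Pro): third position 4-fold.
Codon 9 CCA (Pro): third position 4-fold.
Codon 10 GGC (Gly): third position 4-fold.
Four-fold degenerate third positions: 5.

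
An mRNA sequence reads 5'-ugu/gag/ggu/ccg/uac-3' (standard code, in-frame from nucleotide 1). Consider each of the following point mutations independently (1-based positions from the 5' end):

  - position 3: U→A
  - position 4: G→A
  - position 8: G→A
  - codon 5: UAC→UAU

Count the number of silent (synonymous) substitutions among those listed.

1

Codon 1: UGU (Cys) → UGA (Stop) — nonsense.
Codon 2: GAG (Glu) → AAG (Lys) — missense.
Codon 3: GGU (Gly) → GAU (Asp) — missense.
Codon 5: UAC (Tyr) → UAU (Tyr) — synonymous.
Synonymous: 1 of 4.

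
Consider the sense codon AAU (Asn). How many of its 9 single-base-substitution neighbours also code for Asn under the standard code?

1

Position 1: none → 0 synonymous.
Position 2: none → 0 synonymous.
Position 3: AAC → 1 synonymous.
Total: 0 + 0 + 1 = 1.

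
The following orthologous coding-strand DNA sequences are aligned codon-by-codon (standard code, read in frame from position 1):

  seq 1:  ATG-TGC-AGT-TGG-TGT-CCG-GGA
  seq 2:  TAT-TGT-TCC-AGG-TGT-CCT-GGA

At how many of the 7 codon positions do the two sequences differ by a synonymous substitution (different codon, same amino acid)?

3

Codon 1: ATG Met / TAT Tyr — nonsynonymous.
Codon 2: TGC Cys / TGT Cys — synonymous.
Codon 3: AGT Ser / TCC Ser — synonymous.
Codon 4: TGG Trp / AGG Arg — nonsynonymous.
Codon 5: TGT Cys / TGT Cys — identical.
Codon 6: CCG Pro / CCT Pro — synonymous.
Codon 7: GGA Gly / GGA Gly — identical.
Synonymous differences: 3.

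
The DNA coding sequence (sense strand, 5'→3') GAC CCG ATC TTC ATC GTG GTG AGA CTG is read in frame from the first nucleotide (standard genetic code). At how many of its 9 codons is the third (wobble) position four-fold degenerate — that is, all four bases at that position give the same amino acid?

4

Codon 1 GAC (Asp): third position 2-fold.
Codon 2 CCG (Pro): third position 4-fold.
Codon 3 ATC (Ile): third position 3-fold.
Codon 4 TTC (Phe): third position 2-fold.
Codon 5 ATC (Ile): third position 3-fold.
Codon 6 GTG (Val): third position 4-fold.
Codon 7 GTG (Val): third position 4-fold.
Codon 8 AGA (Arg): third position 2-fold.
Codon 9 CTG (Leu): third position 4-fold.
Four-fold degenerate third positions: 4.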